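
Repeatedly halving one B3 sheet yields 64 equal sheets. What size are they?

64 = 2^6, so 6 halving steps.
B3 → B4 → … → B9 after 6 steps.

B9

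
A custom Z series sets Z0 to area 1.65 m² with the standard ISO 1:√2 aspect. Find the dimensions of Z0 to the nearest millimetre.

Let the short side be w mm. Then w · w√2 = 1.65 m² = 1,650,000 mm².
w² = 1,650,000/√2, so w ≈ 1080.2 mm; long side = w√2 ≈ 1527.6 mm.

1080 × 1528 mm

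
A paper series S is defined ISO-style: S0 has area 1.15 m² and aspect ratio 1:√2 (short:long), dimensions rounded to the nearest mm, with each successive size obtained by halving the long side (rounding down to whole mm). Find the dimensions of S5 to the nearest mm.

159 × 225 mm

Let S0's short side be w mm. w · w√2 = 1.15 m² = 1,150,000 mm², so w ≈ 901.8 mm and w√2 ≈ 1275.3 mm → S0 = 902 × 1275 mm.
S1: ⌊1275/2⌋ × 902 = 637 × 902 mm
S2: ⌊902/2⌋ × 637 = 451 × 637 mm
S3: ⌊637/2⌋ × 451 = 318 × 451 mm
S4: ⌊451/2⌋ × 318 = 225 × 318 mm
S5: ⌊318/2⌋ × 225 = 159 × 225 mm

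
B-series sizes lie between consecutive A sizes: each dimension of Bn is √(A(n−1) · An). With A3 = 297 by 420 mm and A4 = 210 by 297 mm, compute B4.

250 × 353 mm

Short side: √(297 · 210) = √62370 ≈ 249.7 → 250 mm
Long side: √(420 · 297) = √124740 ≈ 353.2 → 353 mm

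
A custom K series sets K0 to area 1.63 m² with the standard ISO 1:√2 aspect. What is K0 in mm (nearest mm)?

Let the short side be w mm. Then w · w√2 = 1.63 m² = 1,630,000 mm².
w² = 1,630,000/√2, so w ≈ 1073.6 mm; long side = w√2 ≈ 1518.3 mm.

1074 × 1518 mm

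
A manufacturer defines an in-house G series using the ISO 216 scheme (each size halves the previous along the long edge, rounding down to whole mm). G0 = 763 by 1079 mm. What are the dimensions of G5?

134 × 190 mm

G1: ⌊1079/2⌋ × 763 = 539 × 763 mm
G2: ⌊763/2⌋ × 539 = 381 × 539 mm
G3: ⌊539/2⌋ × 381 = 269 × 381 mm
G4: ⌊381/2⌋ × 269 = 190 × 269 mm
G5: ⌊269/2⌋ × 190 = 134 × 190 mm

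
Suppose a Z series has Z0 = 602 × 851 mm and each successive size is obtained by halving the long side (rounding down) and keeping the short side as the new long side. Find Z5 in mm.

106 × 150 mm

Z1: ⌊851/2⌋ × 602 = 425 × 602 mm
Z2: ⌊602/2⌋ × 425 = 301 × 425 mm
Z3: ⌊425/2⌋ × 301 = 212 × 301 mm
Z4: ⌊301/2⌋ × 212 = 150 × 212 mm
Z5: ⌊212/2⌋ × 150 = 106 × 150 mm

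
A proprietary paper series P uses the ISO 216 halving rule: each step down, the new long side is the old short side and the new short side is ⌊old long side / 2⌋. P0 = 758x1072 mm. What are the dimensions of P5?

P1 = 536 × 758 mm (from P0 by 1 halving).
P2: ⌊758/2⌋ × 536 = 379 × 536 mm
P3: ⌊536/2⌋ × 379 = 268 × 379 mm
P4: ⌊379/2⌋ × 268 = 189 × 268 mm
P5: ⌊268/2⌋ × 189 = 134 × 189 mm

134 × 189 mm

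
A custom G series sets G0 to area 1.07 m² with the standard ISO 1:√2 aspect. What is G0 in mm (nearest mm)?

Let the short side be w mm. Then w · w√2 = 1.07 m² = 1,070,000 mm².
w² = 1,070,000/√2, so w ≈ 869.8 mm; long side = w√2 ≈ 1230.1 mm.

870 × 1230 mm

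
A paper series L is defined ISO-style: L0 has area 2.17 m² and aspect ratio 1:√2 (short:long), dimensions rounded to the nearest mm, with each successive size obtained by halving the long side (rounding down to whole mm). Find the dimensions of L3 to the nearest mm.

Let L0's short side be w mm. w · w√2 = 2.17 m² = 2,170,000 mm², so w ≈ 1238.7 mm and w√2 ≈ 1751.8 mm → L0 = 1239 × 1752 mm.
L1: ⌊1752/2⌋ × 1239 = 876 × 1239 mm
L2: ⌊1239/2⌋ × 876 = 619 × 876 mm
L3: ⌊876/2⌋ × 619 = 438 × 619 mm

438 × 619 mm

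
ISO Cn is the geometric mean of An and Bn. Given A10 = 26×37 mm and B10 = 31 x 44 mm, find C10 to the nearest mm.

28 × 40 mm

Short side: √(26 · 31) = √806 ≈ 28.4 → 28 mm
Long side: √(37 · 44) = √1628 ≈ 40.3 → 40 mm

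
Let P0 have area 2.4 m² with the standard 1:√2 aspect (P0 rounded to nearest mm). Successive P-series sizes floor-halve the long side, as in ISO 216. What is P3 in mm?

460 × 651 mm

Let P0's short side be w mm. w · w√2 = 2.4 m² = 2,400,000 mm², so w ≈ 1302.7 mm and w√2 ≈ 1842.3 mm → P0 = 1303 × 1842 mm.
P1: ⌊1842/2⌋ × 1303 = 921 × 1303 mm
P2: ⌊1303/2⌋ × 921 = 651 × 921 mm
P3: ⌊921/2⌋ × 651 = 460 × 651 mm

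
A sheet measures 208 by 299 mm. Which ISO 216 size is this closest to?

A4 (210 × 297 mm)

Aspect ratio 299/208 ≈ 1.438 (ISO target is √2 ≈ 1.414).
In the A-series (A0 area = 1 m²): A4 = 210 × 297 mm.
Off by 4 mm total — nearest standard size.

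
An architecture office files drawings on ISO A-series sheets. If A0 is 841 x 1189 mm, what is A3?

297 × 420 mm

A1: ⌊1189/2⌋ × 841 = 594 × 841 mm
A2: ⌊841/2⌋ × 594 = 420 × 594 mm
A3: ⌊594/2⌋ × 420 = 297 × 420 mm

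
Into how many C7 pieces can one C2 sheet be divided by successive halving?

32

C2 = 458 × 648 mm; C7 = 81 × 114 mm.
Each halving step doubles the count; 5 steps from C2 to C7.
2^5 = 32.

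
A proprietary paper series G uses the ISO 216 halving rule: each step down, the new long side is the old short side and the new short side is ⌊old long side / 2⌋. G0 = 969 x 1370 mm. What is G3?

342 × 484 mm

G1: ⌊1370/2⌋ × 969 = 685 × 969 mm
G2: ⌊969/2⌋ × 685 = 484 × 685 mm
G3: ⌊685/2⌋ × 484 = 342 × 484 mm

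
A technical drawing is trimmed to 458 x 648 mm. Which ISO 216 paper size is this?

Aspect ratio 648/458 ≈ 1.415 — close to the ISO √2 ≈ 1.414.
In the C-series (envelope sizes, between A and B): C2 = 458 × 648 mm.

C2 (458 × 648 mm)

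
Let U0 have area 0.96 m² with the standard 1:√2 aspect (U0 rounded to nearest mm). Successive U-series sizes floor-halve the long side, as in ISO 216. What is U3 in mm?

291 × 412 mm

Let U0's short side be w mm. w · w√2 = 0.96 m² = 960,000 mm², so w ≈ 823.9 mm and w√2 ≈ 1165.2 mm → U0 = 824 × 1165 mm.
U1: ⌊1165/2⌋ × 824 = 582 × 824 mm
U2: ⌊824/2⌋ × 582 = 412 × 582 mm
U3: ⌊582/2⌋ × 412 = 291 × 412 mm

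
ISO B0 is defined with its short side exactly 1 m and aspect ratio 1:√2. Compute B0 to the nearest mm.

Short side = 1000 mm; long side = 1000√2 ≈ 1414.2 mm.

1000 × 1414 mm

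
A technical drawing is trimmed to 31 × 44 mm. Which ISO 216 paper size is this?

Aspect ratio 44/31 ≈ 1.419 — close to the ISO √2 ≈ 1.414.
In the B-series (B0 = 1000 × 1414 mm): B10 = 31 × 44 mm.

B10 (31 × 44 mm)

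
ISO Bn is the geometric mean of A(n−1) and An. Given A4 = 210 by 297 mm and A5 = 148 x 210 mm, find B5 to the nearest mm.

176 × 250 mm

Short side: √(210 · 148) = √31080 ≈ 176.3 → 176 mm
Long side: √(297 · 210) = √62370 ≈ 249.7 → 250 mm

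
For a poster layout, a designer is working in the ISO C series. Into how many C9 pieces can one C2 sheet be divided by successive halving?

128

Each ISO step halves the sheet: 1 × C2 → 2 × C3 → 4 × C4 → 8 × C5 → …
From C2 to C9 is 7 halving steps: 2^7 = 128.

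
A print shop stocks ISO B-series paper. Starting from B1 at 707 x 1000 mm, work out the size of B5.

B2: ⌊1000/2⌋ × 707 = 500 × 707 mm
B3: ⌊707/2⌋ × 500 = 353 × 500 mm
B4: ⌊500/2⌋ × 353 = 250 × 353 mm
B5: ⌊353/2⌋ × 250 = 176 × 250 mm

176 × 250 mm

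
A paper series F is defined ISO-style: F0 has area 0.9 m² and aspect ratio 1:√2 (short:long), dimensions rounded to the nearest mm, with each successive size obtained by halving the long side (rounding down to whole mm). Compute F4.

199 × 282 mm

Let F0's short side be w mm. w · w√2 = 0.9 m² = 900,000 mm², so w ≈ 797.7 mm and w√2 ≈ 1128.2 mm → F0 = 798 × 1128 mm.
F1: ⌊1128/2⌋ × 798 = 564 × 798 mm
F2: ⌊798/2⌋ × 564 = 399 × 564 mm
F3: ⌊564/2⌋ × 399 = 282 × 399 mm
F4: ⌊399/2⌋ × 282 = 199 × 282 mm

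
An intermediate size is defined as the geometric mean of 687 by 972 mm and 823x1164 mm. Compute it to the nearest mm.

752 × 1064 mm

Short side: √(687 · 823) = √565401 ≈ 751.9 → 752 mm
Long side: √(972 · 1164) = √1131408 ≈ 1063.7 → 1064 mm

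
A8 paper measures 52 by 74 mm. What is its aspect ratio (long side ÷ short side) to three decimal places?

1.423

74 / 52 = 1.423
ISO 216 targets √2 ≈ 1.414; the +0.009 deviation is from mm rounding.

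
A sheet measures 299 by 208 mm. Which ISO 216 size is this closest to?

A4 (210 × 297 mm)

Aspect ratio 299/208 ≈ 1.438 (ISO target is √2 ≈ 1.414).
In the A-series (A0 area = 1 m²): A4 = 210 × 297 mm.
Off by 4 mm total — nearest standard size.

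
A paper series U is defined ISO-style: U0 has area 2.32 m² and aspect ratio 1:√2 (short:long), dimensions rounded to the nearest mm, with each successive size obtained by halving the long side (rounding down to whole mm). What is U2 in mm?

640 × 905 mm

Let U0's short side be w mm. w · w√2 = 2.32 m² = 2,320,000 mm², so w ≈ 1280.8 mm and w√2 ≈ 1811.3 mm → U0 = 1281 × 1811 mm.
U1: ⌊1811/2⌋ × 1281 = 905 × 1281 mm
U2: ⌊1281/2⌋ × 905 = 640 × 905 mm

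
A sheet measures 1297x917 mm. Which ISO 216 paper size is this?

C0 (917 × 1297 mm)

Aspect ratio 1297/917 ≈ 1.414 — close to the ISO √2 ≈ 1.414.
In the C-series (envelope sizes, between A and B): C0 = 917 × 1297 mm.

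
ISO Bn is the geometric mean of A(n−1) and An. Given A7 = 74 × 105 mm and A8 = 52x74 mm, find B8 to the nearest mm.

62 × 88 mm

Short side: √(74 · 52) = √3848 ≈ 62.0 → 62 mm
Long side: √(105 · 74) = √7770 ≈ 88.1 → 88 mm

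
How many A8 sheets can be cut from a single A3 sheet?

Each ISO step halves the sheet: 1 × A3 → 2 × A4 → 4 × A5 → 8 × A6 → …
From A3 to A8 is 5 halving steps: 2^5 = 32.

32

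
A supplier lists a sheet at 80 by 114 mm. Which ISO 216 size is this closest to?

Aspect ratio 114/80 ≈ 1.425 — close to the ISO √2 ≈ 1.414.
In the C-series (envelope sizes, between A and B): C7 = 81 × 114 mm.
Off by 1 mm total — nearest standard size.

C7 (81 × 114 mm)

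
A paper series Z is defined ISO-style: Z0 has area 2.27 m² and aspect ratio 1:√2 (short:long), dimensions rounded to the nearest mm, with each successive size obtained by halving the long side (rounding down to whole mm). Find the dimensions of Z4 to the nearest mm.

Let Z0's short side be w mm. w · w√2 = 2.27 m² = 2,270,000 mm², so w ≈ 1266.9 mm and w√2 ≈ 1791.7 mm → Z0 = 1267 × 1792 mm.
Z1: ⌊1792/2⌋ × 1267 = 896 × 1267 mm
Z2: ⌊1267/2⌋ × 896 = 633 × 896 mm
Z3: ⌊896/2⌋ × 633 = 448 × 633 mm
Z4: ⌊633/2⌋ × 448 = 316 × 448 mm

316 × 448 mm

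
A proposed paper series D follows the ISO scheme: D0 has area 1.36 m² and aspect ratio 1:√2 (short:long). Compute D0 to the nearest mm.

Let the short side be w mm. Then w · w√2 = 1.36 m² = 1,360,000 mm².
w² = 1,360,000/√2, so w ≈ 980.6 mm; long side = w√2 ≈ 1386.8 mm.

981 × 1387 mm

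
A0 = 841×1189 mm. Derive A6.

A1: ⌊1189/2⌋ × 841 = 594 × 841 mm
A2: ⌊841/2⌋ × 594 = 420 × 594 mm
A3: ⌊594/2⌋ × 420 = 297 × 420 mm
A4: ⌊420/2⌋ × 297 = 210 × 297 mm
A5: ⌊297/2⌋ × 210 = 148 × 210 mm
A6: ⌊210/2⌋ × 148 = 105 × 148 mm

105 × 148 mm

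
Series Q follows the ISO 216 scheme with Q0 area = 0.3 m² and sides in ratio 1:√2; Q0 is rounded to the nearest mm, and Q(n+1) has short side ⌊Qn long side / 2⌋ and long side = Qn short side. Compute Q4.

115 × 162 mm

Let Q0's short side be w mm. w · w√2 = 0.3 m² = 300,000 mm², so w ≈ 460.6 mm and w√2 ≈ 651.4 mm → Q0 = 461 × 651 mm.
Q1: ⌊651/2⌋ × 461 = 325 × 461 mm
Q2: ⌊461/2⌋ × 325 = 230 × 325 mm
Q3: ⌊325/2⌋ × 230 = 162 × 230 mm
Q4: ⌊230/2⌋ × 162 = 115 × 162 mm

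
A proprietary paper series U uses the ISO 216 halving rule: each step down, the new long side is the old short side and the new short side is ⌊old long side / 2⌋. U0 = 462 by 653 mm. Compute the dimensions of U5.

U1: ⌊653/2⌋ × 462 = 326 × 462 mm
U2: ⌊462/2⌋ × 326 = 231 × 326 mm
U3: ⌊326/2⌋ × 231 = 163 × 231 mm
U4: ⌊231/2⌋ × 163 = 115 × 163 mm
U5: ⌊163/2⌋ × 115 = 81 × 115 mm

81 × 115 mm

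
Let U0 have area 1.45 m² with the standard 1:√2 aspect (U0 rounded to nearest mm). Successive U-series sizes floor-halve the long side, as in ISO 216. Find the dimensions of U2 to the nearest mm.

506 × 716 mm

Let U0's short side be w mm. w · w√2 = 1.45 m² = 1,450,000 mm², so w ≈ 1012.6 mm and w√2 ≈ 1432.0 mm → U0 = 1013 × 1432 mm.
U1: ⌊1432/2⌋ × 1013 = 716 × 1013 mm
U2: ⌊1013/2⌋ × 716 = 506 × 716 mm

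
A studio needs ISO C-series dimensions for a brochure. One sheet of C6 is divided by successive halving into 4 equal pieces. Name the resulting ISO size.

C8

4 = 2^2, so 2 halving steps.
C6 → C7 → … → C8 after 2 steps.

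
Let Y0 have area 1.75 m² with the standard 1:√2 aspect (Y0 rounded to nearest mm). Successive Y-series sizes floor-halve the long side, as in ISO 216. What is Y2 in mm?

Let Y0's short side be w mm. w · w√2 = 1.75 m² = 1,750,000 mm², so w ≈ 1112.4 mm and w√2 ≈ 1573.2 mm → Y0 = 1112 × 1573 mm.
Y1: ⌊1573/2⌋ × 1112 = 786 × 1112 mm
Y2: ⌊1112/2⌋ × 786 = 556 × 786 mm

556 × 786 mm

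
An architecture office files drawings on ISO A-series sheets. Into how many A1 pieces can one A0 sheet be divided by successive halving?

2

Each ISO step halves the sheet: 1 × A0 → 2 × A1
From A0 to A1 is 1 halving step: 2^1 = 2.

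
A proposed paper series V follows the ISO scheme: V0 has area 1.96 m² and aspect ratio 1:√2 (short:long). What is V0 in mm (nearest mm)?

Let the short side be w mm. Then w · w√2 = 1.96 m² = 1,960,000 mm².
w² = 1,960,000/√2, so w ≈ 1177.3 mm; long side = w√2 ≈ 1664.9 mm.

1177 × 1665 mm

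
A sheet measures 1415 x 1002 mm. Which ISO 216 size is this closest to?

Aspect ratio 1415/1002 ≈ 1.412 — close to the ISO √2 ≈ 1.414.
In the B-series (B0 = 1000 × 1414 mm): B0 = 1000 × 1414 mm.
Off by 3 mm total — nearest standard size.

B0 (1000 × 1414 mm)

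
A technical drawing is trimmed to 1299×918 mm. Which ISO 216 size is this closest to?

Aspect ratio 1299/918 ≈ 1.415 — close to the ISO √2 ≈ 1.414.
In the C-series (envelope sizes, between A and B): C0 = 917 × 1297 mm.
Off by 3 mm total — nearest standard size.

C0 (917 × 1297 mm)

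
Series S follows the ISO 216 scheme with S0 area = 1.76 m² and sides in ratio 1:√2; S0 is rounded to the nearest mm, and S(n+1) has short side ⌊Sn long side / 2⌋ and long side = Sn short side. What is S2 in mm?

558 × 789 mm

Let S0's short side be w mm. w · w√2 = 1.76 m² = 1,760,000 mm², so w ≈ 1115.6 mm and w√2 ≈ 1577.7 mm → S0 = 1116 × 1578 mm.
S1: ⌊1578/2⌋ × 1116 = 789 × 1116 mm
S2: ⌊1116/2⌋ × 789 = 558 × 789 mm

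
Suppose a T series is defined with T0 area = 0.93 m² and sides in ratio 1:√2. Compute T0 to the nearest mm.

Let the short side be w mm. Then w · w√2 = 0.93 m² = 930,000 mm².
w² = 930,000/√2, so w ≈ 810.9 mm; long side = w√2 ≈ 1146.8 mm.

811 × 1147 mm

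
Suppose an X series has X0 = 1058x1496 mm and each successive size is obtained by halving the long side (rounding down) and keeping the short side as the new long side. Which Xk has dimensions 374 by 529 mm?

X3

X0: 1058 × 1496 mm
X1: 748 × 1058 mm
X2: 529 × 748 mm
X3: 374 × 529 mm
X4: 264 × 374 mm
→ matches X3.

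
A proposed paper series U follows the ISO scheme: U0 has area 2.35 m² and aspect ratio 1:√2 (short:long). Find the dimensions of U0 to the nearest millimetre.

1289 × 1823 mm

Let the short side be w mm. Then w · w√2 = 2.35 m² = 2,350,000 mm².
w² = 2,350,000/√2, so w ≈ 1289.1 mm; long side = w√2 ≈ 1823.0 mm.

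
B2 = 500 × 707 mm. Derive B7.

88 × 125 mm

B3: ⌊707/2⌋ × 500 = 353 × 500 mm
B4: ⌊500/2⌋ × 353 = 250 × 353 mm
B5: ⌊353/2⌋ × 250 = 176 × 250 mm
B6: ⌊250/2⌋ × 176 = 125 × 176 mm
B7: ⌊176/2⌋ × 125 = 88 × 125 mm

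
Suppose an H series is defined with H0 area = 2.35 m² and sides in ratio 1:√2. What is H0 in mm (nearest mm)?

1289 × 1823 mm

Let the short side be w mm. Then w · w√2 = 2.35 m² = 2,350,000 mm².
w² = 2,350,000/√2, so w ≈ 1289.1 mm; long side = w√2 ≈ 1823.0 mm.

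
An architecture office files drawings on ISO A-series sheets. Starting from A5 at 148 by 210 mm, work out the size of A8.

52 × 74 mm

A6: ⌊210/2⌋ × 148 = 105 × 148 mm
A7: ⌊148/2⌋ × 105 = 74 × 105 mm
A8: ⌊105/2⌋ × 74 = 52 × 74 mm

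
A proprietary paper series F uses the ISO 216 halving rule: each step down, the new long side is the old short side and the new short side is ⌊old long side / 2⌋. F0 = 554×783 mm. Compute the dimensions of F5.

97 × 138 mm

F1 = 391 × 554 mm (from F0 by 1 halving).
F2: ⌊554/2⌋ × 391 = 277 × 391 mm
F3: ⌊391/2⌋ × 277 = 195 × 277 mm
F4: ⌊277/2⌋ × 195 = 138 × 195 mm
F5: ⌊195/2⌋ × 138 = 97 × 138 mm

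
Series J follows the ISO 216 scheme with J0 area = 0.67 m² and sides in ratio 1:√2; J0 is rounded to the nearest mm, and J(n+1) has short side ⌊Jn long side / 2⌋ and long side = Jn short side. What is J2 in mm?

Let J0's short side be w mm. w · w√2 = 0.67 m² = 670,000 mm², so w ≈ 688.3 mm and w√2 ≈ 973.4 mm → J0 = 688 × 973 mm.
J1: ⌊973/2⌋ × 688 = 486 × 688 mm
J2: ⌊688/2⌋ × 486 = 344 × 486 mm

344 × 486 mm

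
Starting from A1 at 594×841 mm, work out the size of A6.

A2: ⌊841/2⌋ × 594 = 420 × 594 mm
A3: ⌊594/2⌋ × 420 = 297 × 420 mm
A4: ⌊420/2⌋ × 297 = 210 × 297 mm
A5: ⌊297/2⌋ × 210 = 148 × 210 mm
A6: ⌊210/2⌋ × 148 = 105 × 148 mm

105 × 148 mm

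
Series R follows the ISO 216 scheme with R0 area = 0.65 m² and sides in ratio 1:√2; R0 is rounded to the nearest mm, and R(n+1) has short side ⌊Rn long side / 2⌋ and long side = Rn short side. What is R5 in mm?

Let R0's short side be w mm. w · w√2 = 0.65 m² = 650,000 mm², so w ≈ 678.0 mm and w√2 ≈ 958.8 mm → R0 = 678 × 959 mm.
R1: ⌊959/2⌋ × 678 = 479 × 678 mm
R2: ⌊678/2⌋ × 479 = 339 × 479 mm
R3: ⌊479/2⌋ × 339 = 239 × 339 mm
R4: ⌊339/2⌋ × 239 = 169 × 239 mm
R5: ⌊239/2⌋ × 169 = 119 × 169 mm

119 × 169 mm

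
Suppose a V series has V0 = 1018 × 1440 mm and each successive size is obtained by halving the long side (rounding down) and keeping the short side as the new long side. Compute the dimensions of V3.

V1: ⌊1440/2⌋ × 1018 = 720 × 1018 mm
V2: ⌊1018/2⌋ × 720 = 509 × 720 mm
V3: ⌊720/2⌋ × 509 = 360 × 509 mm

360 × 509 mm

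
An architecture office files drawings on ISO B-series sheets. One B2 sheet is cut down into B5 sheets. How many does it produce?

8

Each ISO step halves the sheet: 1 × B2 → 2 × B3 → 4 × B4 → 8 × B5
From B2 to B5 is 3 halving steps: 2^3 = 8.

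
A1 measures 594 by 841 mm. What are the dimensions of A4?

210 × 297 mm

A2: ⌊841/2⌋ × 594 = 420 × 594 mm
A3: ⌊594/2⌋ × 420 = 297 × 420 mm
A4: ⌊420/2⌋ × 297 = 210 × 297 mm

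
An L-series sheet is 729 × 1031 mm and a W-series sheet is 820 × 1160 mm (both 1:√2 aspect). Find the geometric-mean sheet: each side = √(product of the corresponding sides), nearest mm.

773 × 1094 mm

Short side: √(729 · 820) = √597780 ≈ 773.2 → 773 mm
Long side: √(1031 · 1160) = √1195960 ≈ 1093.6 → 1094 mm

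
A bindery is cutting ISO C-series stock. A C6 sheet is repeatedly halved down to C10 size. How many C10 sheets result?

16

C6 = 114 × 162 mm; C10 = 28 × 40 mm.
Each halving step doubles the count; 4 steps from C6 to C10.
2^4 = 16.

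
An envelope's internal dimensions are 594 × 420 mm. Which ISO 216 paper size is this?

Aspect ratio 594/420 ≈ 1.414 — close to the ISO √2 ≈ 1.414.
In the A-series (A0 area = 1 m²): A2 = 420 × 594 mm.

A2 (420 × 594 mm)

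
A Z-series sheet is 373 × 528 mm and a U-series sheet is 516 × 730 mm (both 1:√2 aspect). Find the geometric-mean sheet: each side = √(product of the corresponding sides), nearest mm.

Short side: √(373 · 516) = √192468 ≈ 438.7 → 439 mm
Long side: √(528 · 730) = √385440 ≈ 620.8 → 621 mm

439 × 621 mm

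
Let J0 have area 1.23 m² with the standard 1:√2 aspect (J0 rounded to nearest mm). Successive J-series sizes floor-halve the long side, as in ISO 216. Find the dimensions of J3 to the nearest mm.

Let J0's short side be w mm. w · w√2 = 1.23 m² = 1,230,000 mm², so w ≈ 932.6 mm and w√2 ≈ 1318.9 mm → J0 = 933 × 1319 mm.
J1: ⌊1319/2⌋ × 933 = 659 × 933 mm
J2: ⌊933/2⌋ × 659 = 466 × 659 mm
J3: ⌊659/2⌋ × 466 = 329 × 466 mm

329 × 466 mm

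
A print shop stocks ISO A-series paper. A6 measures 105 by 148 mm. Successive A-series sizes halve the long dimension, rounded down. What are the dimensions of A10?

26 × 37 mm

A7: ⌊148/2⌋ × 105 = 74 × 105 mm
A8: ⌊105/2⌋ × 74 = 52 × 74 mm
A9: ⌊74/2⌋ × 52 = 37 × 52 mm
A10: ⌊52/2⌋ × 37 = 26 × 37 mm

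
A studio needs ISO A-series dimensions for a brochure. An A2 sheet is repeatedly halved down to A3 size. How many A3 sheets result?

Each ISO step halves the sheet: 1 × A2 → 2 × A3
From A2 to A3 is 1 halving step: 2^1 = 2.

2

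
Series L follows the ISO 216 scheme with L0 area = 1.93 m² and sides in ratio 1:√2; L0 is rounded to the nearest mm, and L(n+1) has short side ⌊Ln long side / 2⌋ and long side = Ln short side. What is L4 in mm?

292 × 413 mm

Let L0's short side be w mm. w · w√2 = 1.93 m² = 1,930,000 mm², so w ≈ 1168.2 mm and w√2 ≈ 1652.1 mm → L0 = 1168 × 1652 mm.
L1: ⌊1652/2⌋ × 1168 = 826 × 1168 mm
L2: ⌊1168/2⌋ × 826 = 584 × 826 mm
L3: ⌊826/2⌋ × 584 = 413 × 584 mm
L4: ⌊584/2⌋ × 413 = 292 × 413 mm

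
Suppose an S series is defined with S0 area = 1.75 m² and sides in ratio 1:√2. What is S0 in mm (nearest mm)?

1112 × 1573 mm

Let the short side be w mm. Then w · w√2 = 1.75 m² = 1,750,000 mm².
w² = 1,750,000/√2, so w ≈ 1112.4 mm; long side = w√2 ≈ 1573.2 mm.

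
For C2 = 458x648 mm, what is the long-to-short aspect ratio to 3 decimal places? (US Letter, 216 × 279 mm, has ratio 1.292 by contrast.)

1.415

648 / 458 = 1.415
Matches √2 ≈ 1.414 — the ISO 216 defining ratio.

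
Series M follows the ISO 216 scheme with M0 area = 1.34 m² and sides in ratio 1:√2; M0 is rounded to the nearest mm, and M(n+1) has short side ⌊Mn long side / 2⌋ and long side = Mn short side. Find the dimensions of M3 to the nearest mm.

344 × 486 mm

Let M0's short side be w mm. w · w√2 = 1.34 m² = 1,340,000 mm², so w ≈ 973.4 mm and w√2 ≈ 1376.6 mm → M0 = 973 × 1377 mm.
M1: ⌊1377/2⌋ × 973 = 688 × 973 mm
M2: ⌊973/2⌋ × 688 = 486 × 688 mm
M3: ⌊688/2⌋ × 486 = 344 × 486 mm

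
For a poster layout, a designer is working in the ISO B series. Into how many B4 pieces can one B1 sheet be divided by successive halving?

Each ISO step halves the sheet: 1 × B1 → 2 × B2 → 4 × B3 → 8 × B4
From B1 to B4 is 3 halving steps: 2^3 = 8.

8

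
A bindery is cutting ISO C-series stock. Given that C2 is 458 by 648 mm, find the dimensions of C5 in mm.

162 × 229 mm

C3: ⌊648/2⌋ × 458 = 324 × 458 mm
C4: ⌊458/2⌋ × 324 = 229 × 324 mm
C5: ⌊324/2⌋ × 229 = 162 × 229 mm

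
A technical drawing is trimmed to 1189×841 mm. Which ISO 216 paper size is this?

A0 (841 × 1189 mm)

Aspect ratio 1189/841 ≈ 1.414 — close to the ISO √2 ≈ 1.414.
In the A-series (A0 area = 1 m²): A0 = 841 × 1189 mm.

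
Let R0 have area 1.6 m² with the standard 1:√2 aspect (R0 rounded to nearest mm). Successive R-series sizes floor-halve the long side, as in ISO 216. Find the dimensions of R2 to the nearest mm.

Let R0's short side be w mm. w · w√2 = 1.6 m² = 1,600,000 mm², so w ≈ 1063.7 mm and w√2 ≈ 1504.2 mm → R0 = 1064 × 1504 mm.
R1: ⌊1504/2⌋ × 1064 = 752 × 1064 mm
R2: ⌊1064/2⌋ × 752 = 532 × 752 mm

532 × 752 mm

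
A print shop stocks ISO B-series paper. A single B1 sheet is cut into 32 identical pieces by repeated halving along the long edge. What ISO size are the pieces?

B6

32 = 2^5, so 5 halving steps.
B1 → B2 → … → B6 after 5 steps.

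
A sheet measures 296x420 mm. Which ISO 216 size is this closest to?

A3 (297 × 420 mm)

Aspect ratio 420/296 ≈ 1.419 — close to the ISO √2 ≈ 1.414.
In the A-series (A0 area = 1 m²): A3 = 297 × 420 mm.
Off by 1 mm total — nearest standard size.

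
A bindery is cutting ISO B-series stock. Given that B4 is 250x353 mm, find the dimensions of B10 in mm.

31 × 44 mm

B5: ⌊353/2⌋ × 250 = 176 × 250 mm
B6: ⌊250/2⌋ × 176 = 125 × 176 mm
B7: ⌊176/2⌋ × 125 = 88 × 125 mm
B8: ⌊125/2⌋ × 88 = 62 × 88 mm
B9: ⌊88/2⌋ × 62 = 44 × 62 mm
B10: ⌊62/2⌋ × 44 = 31 × 44 mm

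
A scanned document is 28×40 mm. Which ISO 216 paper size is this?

Aspect ratio 40/28 ≈ 1.429 — close to the ISO √2 ≈ 1.414.
In the C-series (envelope sizes, between A and B): C10 = 28 × 40 mm.

C10 (28 × 40 mm)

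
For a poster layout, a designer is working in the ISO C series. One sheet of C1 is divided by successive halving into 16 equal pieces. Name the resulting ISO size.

16 = 2^4, so 4 halving steps.
C1 → C2 → … → C5 after 4 steps.

C5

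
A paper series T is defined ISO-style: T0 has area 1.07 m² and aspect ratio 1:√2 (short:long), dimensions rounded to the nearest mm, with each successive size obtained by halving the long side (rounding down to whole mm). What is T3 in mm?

Let T0's short side be w mm. w · w√2 = 1.07 m² = 1,070,000 mm², so w ≈ 869.8 mm and w√2 ≈ 1230.1 mm → T0 = 870 × 1230 mm.
T1: ⌊1230/2⌋ × 870 = 615 × 870 mm
T2: ⌊870/2⌋ × 615 = 435 × 615 mm
T3: ⌊615/2⌋ × 435 = 307 × 435 mm

307 × 435 mm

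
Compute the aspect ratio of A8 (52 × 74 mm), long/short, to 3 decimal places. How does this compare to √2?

1.423

74 / 52 = 1.423
ISO 216 targets √2 ≈ 1.414; the +0.009 deviation is from mm rounding.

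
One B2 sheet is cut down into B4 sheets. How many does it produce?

Each ISO step halves the sheet: 1 × B2 → 2 × B3 → 4 × B4
From B2 to B4 is 2 halving steps: 2^2 = 4.

4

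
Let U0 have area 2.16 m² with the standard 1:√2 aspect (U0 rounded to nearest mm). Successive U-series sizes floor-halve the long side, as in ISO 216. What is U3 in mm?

Let U0's short side be w mm. w · w√2 = 2.16 m² = 2,160,000 mm², so w ≈ 1235.9 mm and w√2 ≈ 1747.8 mm → U0 = 1236 × 1748 mm.
U1: ⌊1748/2⌋ × 1236 = 874 × 1236 mm
U2: ⌊1236/2⌋ × 874 = 618 × 874 mm
U3: ⌊874/2⌋ × 618 = 437 × 618 mm

437 × 618 mm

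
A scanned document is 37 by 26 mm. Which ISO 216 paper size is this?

Aspect ratio 37/26 ≈ 1.423 — close to the ISO √2 ≈ 1.414.
In the A-series (A0 area = 1 m²): A10 = 26 × 37 mm.

A10 (26 × 37 mm)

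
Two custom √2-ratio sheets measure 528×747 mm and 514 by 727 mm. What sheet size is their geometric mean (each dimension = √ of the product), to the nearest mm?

Short side: √(528 · 514) = √271392 ≈ 521.0 → 521 mm
Long side: √(747 · 727) = √543069 ≈ 736.9 → 737 mm

521 × 737 mm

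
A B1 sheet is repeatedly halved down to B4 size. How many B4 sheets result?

B1 = 707 × 1000 mm; B4 = 250 × 353 mm.
Each halving step doubles the count; 3 steps from B1 to B4.
2^3 = 8.

8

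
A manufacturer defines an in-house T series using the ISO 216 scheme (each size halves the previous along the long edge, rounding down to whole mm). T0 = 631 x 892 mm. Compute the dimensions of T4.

157 × 223 mm

T1 = 446 × 631 mm (from T0 by 1 halving).
T2: ⌊631/2⌋ × 446 = 315 × 446 mm
T3: ⌊446/2⌋ × 315 = 223 × 315 mm
T4: ⌊315/2⌋ × 223 = 157 × 223 mm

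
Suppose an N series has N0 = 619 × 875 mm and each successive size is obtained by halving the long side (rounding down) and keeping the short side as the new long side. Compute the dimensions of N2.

N1: ⌊875/2⌋ × 619 = 437 × 619 mm
N2: ⌊619/2⌋ × 437 = 309 × 437 mm

309 × 437 mm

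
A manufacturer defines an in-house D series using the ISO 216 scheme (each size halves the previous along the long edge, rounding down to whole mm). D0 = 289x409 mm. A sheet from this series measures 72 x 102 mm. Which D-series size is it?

D0: 289 × 409 mm
D1: 204 × 289 mm
D2: 144 × 204 mm
D3: 102 × 144 mm
D4: 72 × 102 mm
D5: 51 × 72 mm
→ matches D4.

D4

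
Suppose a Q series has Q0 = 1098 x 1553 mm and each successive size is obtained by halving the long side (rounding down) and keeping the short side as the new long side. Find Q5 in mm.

194 × 274 mm

Q1 = 776 × 1098 mm (from Q0 by 1 halving).
Q2: ⌊1098/2⌋ × 776 = 549 × 776 mm
Q3: ⌊776/2⌋ × 549 = 388 × 549 mm
Q4: ⌊549/2⌋ × 388 = 274 × 388 mm
Q5: ⌊388/2⌋ × 274 = 194 × 274 mm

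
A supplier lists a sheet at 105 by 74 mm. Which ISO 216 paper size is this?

Aspect ratio 105/74 ≈ 1.419 — close to the ISO √2 ≈ 1.414.
In the A-series (A0 area = 1 m²): A7 = 74 × 105 mm.

A7 (74 × 105 mm)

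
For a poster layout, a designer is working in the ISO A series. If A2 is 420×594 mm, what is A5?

148 × 210 mm

A3: ⌊594/2⌋ × 420 = 297 × 420 mm
A4: ⌊420/2⌋ × 297 = 210 × 297 mm
A5: ⌊297/2⌋ × 210 = 148 × 210 mm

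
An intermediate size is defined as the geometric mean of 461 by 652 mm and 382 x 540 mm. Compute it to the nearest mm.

Short side: √(461 · 382) = √176102 ≈ 419.6 → 420 mm
Long side: √(652 · 540) = √352080 ≈ 593.4 → 593 mm

420 × 593 mm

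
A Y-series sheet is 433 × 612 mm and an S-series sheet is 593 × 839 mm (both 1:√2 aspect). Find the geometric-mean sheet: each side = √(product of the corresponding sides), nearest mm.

Short side: √(433 · 593) = √256769 ≈ 506.7 → 507 mm
Long side: √(612 · 839) = √513468 ≈ 716.6 → 717 mm

507 × 717 mm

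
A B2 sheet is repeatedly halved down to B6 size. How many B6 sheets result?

Each ISO step halves the sheet: 1 × B2 → 2 × B3 → 4 × B4 → 8 × B5 → …
From B2 to B6 is 4 halving steps: 2^4 = 16.

16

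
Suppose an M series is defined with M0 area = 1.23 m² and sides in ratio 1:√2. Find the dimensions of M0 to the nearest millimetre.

933 × 1319 mm

Let the short side be w mm. Then w · w√2 = 1.23 m² = 1,230,000 mm².
w² = 1,230,000/√2, so w ≈ 932.6 mm; long side = w√2 ≈ 1318.9 mm.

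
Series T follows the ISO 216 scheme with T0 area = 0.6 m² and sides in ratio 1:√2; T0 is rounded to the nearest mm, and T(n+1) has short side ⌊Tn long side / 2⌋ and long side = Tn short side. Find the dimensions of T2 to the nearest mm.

Let T0's short side be w mm. w · w√2 = 0.6 m² = 600,000 mm², so w ≈ 651.4 mm and w√2 ≈ 921.2 mm → T0 = 651 × 921 mm.
T1: ⌊921/2⌋ × 651 = 460 × 651 mm
T2: ⌊651/2⌋ × 460 = 325 × 460 mm

325 × 460 mm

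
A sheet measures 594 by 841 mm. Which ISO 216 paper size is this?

Aspect ratio 841/594 ≈ 1.416 — close to the ISO √2 ≈ 1.414.
In the A-series (A0 area = 1 m²): A1 = 594 × 841 mm.

A1 (594 × 841 mm)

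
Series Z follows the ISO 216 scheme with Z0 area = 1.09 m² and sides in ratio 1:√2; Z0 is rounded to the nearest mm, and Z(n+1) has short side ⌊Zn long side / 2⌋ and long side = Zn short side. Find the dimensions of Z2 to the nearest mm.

439 × 621 mm

Let Z0's short side be w mm. w · w√2 = 1.09 m² = 1,090,000 mm², so w ≈ 877.9 mm and w√2 ≈ 1241.6 mm → Z0 = 878 × 1242 mm.
Z1: ⌊1242/2⌋ × 878 = 621 × 878 mm
Z2: ⌊878/2⌋ × 621 = 439 × 621 mm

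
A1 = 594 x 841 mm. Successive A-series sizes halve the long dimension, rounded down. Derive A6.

A2: ⌊841/2⌋ × 594 = 420 × 594 mm
A3: ⌊594/2⌋ × 420 = 297 × 420 mm
A4: ⌊420/2⌋ × 297 = 210 × 297 mm
A5: ⌊297/2⌋ × 210 = 148 × 210 mm
A6: ⌊210/2⌋ × 148 = 105 × 148 mm

105 × 148 mm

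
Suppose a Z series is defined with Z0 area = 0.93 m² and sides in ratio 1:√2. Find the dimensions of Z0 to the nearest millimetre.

Let the short side be w mm. Then w · w√2 = 0.93 m² = 930,000 mm².
w² = 930,000/√2, so w ≈ 810.9 mm; long side = w√2 ≈ 1146.8 mm.

811 × 1147 mm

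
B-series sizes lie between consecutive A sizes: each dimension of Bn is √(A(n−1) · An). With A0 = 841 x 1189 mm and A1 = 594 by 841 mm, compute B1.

707 × 1000 mm

Short side: √(841 · 594) = √499554 ≈ 706.8 → 707 mm
Long side: √(1189 · 841) = √999949 ≈ 1000.0 → 1000 mm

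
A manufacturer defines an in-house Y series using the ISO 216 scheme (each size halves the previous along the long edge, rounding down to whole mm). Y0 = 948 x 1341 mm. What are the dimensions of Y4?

237 × 335 mm

Y1: ⌊1341/2⌋ × 948 = 670 × 948 mm
Y2: ⌊948/2⌋ × 670 = 474 × 670 mm
Y3: ⌊670/2⌋ × 474 = 335 × 474 mm
Y4: ⌊474/2⌋ × 335 = 237 × 335 mm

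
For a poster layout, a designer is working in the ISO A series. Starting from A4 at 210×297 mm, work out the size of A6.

105 × 148 mm

A5: ⌊297/2⌋ × 210 = 148 × 210 mm
A6: ⌊210/2⌋ × 148 = 105 × 148 mm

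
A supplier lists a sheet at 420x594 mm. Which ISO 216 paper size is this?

A2 (420 × 594 mm)

Aspect ratio 594/420 ≈ 1.414 — close to the ISO √2 ≈ 1.414.
In the A-series (A0 area = 1 m²): A2 = 420 × 594 mm.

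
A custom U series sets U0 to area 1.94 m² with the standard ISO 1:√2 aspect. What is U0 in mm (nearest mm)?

Let the short side be w mm. Then w · w√2 = 1.94 m² = 1,940,000 mm².
w² = 1,940,000/√2, so w ≈ 1171.2 mm; long side = w√2 ≈ 1656.4 mm.

1171 × 1656 mm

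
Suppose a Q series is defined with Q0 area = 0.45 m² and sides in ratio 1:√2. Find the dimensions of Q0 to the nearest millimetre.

564 × 798 mm

Let the short side be w mm. Then w · w√2 = 0.45 m² = 450,000 mm².
w² = 450,000/√2, so w ≈ 564.1 mm; long side = w√2 ≈ 797.7 mm.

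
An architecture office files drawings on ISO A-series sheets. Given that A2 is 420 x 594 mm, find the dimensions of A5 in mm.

148 × 210 mm

A3: ⌊594/2⌋ × 420 = 297 × 420 mm
A4: ⌊420/2⌋ × 297 = 210 × 297 mm
A5: ⌊297/2⌋ × 210 = 148 × 210 mm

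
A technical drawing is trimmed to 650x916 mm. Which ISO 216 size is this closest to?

C1 (648 × 917 mm)

Aspect ratio 916/650 ≈ 1.409 — close to the ISO √2 ≈ 1.414.
In the C-series (envelope sizes, between A and B): C1 = 648 × 917 mm.
Off by 3 mm total — nearest standard size.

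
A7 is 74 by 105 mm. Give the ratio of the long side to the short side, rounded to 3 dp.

105 / 74 = 1.419
ISO 216 targets √2 ≈ 1.414; the +0.005 deviation is from mm rounding.

1.419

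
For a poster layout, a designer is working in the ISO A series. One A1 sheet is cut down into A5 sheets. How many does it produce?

16

A1 = 594 × 841 mm; A5 = 148 × 210 mm.
Each halving step doubles the count; 4 steps from A1 to A5.
2^4 = 16.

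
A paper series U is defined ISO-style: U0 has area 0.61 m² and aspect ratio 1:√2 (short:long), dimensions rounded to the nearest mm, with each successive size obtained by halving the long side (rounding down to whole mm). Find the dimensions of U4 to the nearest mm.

164 × 232 mm

Let U0's short side be w mm. w · w√2 = 0.61 m² = 610,000 mm², so w ≈ 656.8 mm and w√2 ≈ 928.8 mm → U0 = 657 × 929 mm.
U1: ⌊929/2⌋ × 657 = 464 × 657 mm
U2: ⌊657/2⌋ × 464 = 328 × 464 mm
U3: ⌊464/2⌋ × 328 = 232 × 328 mm
U4: ⌊328/2⌋ × 232 = 164 × 232 mm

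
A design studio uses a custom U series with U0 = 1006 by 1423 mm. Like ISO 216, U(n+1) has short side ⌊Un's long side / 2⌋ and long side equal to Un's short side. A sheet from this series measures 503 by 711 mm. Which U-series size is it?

U0: 1006 × 1423 mm
U1: 711 × 1006 mm
U2: 503 × 711 mm
U3: 355 × 503 mm
→ matches U2.

U2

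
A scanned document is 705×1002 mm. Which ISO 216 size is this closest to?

B1 (707 × 1000 mm)

Aspect ratio 1002/705 ≈ 1.421 — close to the ISO √2 ≈ 1.414.
In the B-series (B0 = 1000 × 1414 mm): B1 = 707 × 1000 mm.
Off by 4 mm total — nearest standard size.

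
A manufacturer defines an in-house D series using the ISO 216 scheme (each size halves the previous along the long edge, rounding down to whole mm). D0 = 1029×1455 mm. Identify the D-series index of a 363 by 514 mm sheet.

D3

D0: 1029 × 1455 mm
D1: 727 × 1029 mm
D2: 514 × 727 mm
D3: 363 × 514 mm
D4: 257 × 363 mm
→ matches D3.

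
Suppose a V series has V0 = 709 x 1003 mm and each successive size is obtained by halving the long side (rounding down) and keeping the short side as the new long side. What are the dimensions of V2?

V1: ⌊1003/2⌋ × 709 = 501 × 709 mm
V2: ⌊709/2⌋ × 501 = 354 × 501 mm

354 × 501 mm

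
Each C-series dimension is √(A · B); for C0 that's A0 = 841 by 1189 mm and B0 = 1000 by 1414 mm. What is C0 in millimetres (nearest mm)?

917 × 1297 mm

Short: √(841 · 1000) = √841000 ≈ 917.1 mm.
Long: √(1189 · 1414) = √1681246 ≈ 1296.6 mm.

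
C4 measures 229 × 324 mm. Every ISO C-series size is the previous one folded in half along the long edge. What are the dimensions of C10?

C5: ⌊324/2⌋ × 229 = 162 × 229 mm
C6: ⌊229/2⌋ × 162 = 114 × 162 mm
C7: ⌊162/2⌋ × 114 = 81 × 114 mm
C8: ⌊114/2⌋ × 81 = 57 × 81 mm
C9: ⌊81/2⌋ × 57 = 40 × 57 mm
C10: ⌊57/2⌋ × 40 = 28 × 40 mm

28 × 40 mm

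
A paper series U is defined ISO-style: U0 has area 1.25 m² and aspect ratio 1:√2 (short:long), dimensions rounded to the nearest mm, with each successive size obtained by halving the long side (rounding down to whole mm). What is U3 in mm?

332 × 470 mm

Let U0's short side be w mm. w · w√2 = 1.25 m² = 1,250,000 mm², so w ≈ 940.2 mm and w√2 ≈ 1329.6 mm → U0 = 940 × 1330 mm.
U1: ⌊1330/2⌋ × 940 = 665 × 940 mm
U2: ⌊940/2⌋ × 665 = 470 × 665 mm
U3: ⌊665/2⌋ × 470 = 332 × 470 mm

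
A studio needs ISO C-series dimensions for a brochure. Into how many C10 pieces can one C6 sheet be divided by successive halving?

Each ISO step halves the sheet: 1 × C6 → 2 × C7 → 4 × C8 → 8 × C9 → …
From C6 to C10 is 4 halving steps: 2^4 = 16.

16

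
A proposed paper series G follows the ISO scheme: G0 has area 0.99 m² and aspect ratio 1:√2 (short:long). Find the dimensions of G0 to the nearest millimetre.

Let the short side be w mm. Then w · w√2 = 0.99 m² = 990,000 mm².
w² = 990,000/√2, so w ≈ 836.7 mm; long side = w√2 ≈ 1183.2 mm.

837 × 1183 mm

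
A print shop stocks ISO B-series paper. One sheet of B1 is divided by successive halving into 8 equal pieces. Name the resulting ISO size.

B4

8 = 2^3, so 3 halving steps.
B1 → B2 → … → B4 after 3 steps.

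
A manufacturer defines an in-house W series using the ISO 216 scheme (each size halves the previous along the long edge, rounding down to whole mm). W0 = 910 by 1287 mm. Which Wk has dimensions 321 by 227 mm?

W4

W0: 910 × 1287 mm
W1: 643 × 910 mm
W2: 455 × 643 mm
W3: 321 × 455 mm
W4: 227 × 321 mm
W5: 160 × 227 mm
→ matches W4.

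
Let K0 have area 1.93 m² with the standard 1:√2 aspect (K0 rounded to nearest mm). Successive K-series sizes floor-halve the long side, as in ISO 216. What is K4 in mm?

292 × 413 mm

Let K0's short side be w mm. w · w√2 = 1.93 m² = 1,930,000 mm², so w ≈ 1168.2 mm and w√2 ≈ 1652.1 mm → K0 = 1168 × 1652 mm.
K1: ⌊1652/2⌋ × 1168 = 826 × 1168 mm
K2: ⌊1168/2⌋ × 826 = 584 × 826 mm
K3: ⌊826/2⌋ × 584 = 413 × 584 mm
K4: ⌊584/2⌋ × 413 = 292 × 413 mm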